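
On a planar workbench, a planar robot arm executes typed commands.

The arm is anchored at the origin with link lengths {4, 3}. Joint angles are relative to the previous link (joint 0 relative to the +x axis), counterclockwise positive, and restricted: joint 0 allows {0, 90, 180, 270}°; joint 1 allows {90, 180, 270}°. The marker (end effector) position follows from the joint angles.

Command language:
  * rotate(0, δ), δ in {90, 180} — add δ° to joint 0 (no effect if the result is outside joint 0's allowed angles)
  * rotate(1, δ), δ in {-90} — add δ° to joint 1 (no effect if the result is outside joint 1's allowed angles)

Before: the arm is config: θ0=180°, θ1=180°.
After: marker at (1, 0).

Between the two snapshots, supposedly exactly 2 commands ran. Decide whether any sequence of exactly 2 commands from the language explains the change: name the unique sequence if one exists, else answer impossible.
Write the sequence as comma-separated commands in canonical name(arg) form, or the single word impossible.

rotate(0, 90), rotate(0, 90)

begin: config: θ0=180°, θ1=180°
1. rotate(0, 90) → config: θ0=270°, θ1=180°
2. rotate(0, 90) → config: θ0=0°, θ1=180°
no rival 2-sequence matches.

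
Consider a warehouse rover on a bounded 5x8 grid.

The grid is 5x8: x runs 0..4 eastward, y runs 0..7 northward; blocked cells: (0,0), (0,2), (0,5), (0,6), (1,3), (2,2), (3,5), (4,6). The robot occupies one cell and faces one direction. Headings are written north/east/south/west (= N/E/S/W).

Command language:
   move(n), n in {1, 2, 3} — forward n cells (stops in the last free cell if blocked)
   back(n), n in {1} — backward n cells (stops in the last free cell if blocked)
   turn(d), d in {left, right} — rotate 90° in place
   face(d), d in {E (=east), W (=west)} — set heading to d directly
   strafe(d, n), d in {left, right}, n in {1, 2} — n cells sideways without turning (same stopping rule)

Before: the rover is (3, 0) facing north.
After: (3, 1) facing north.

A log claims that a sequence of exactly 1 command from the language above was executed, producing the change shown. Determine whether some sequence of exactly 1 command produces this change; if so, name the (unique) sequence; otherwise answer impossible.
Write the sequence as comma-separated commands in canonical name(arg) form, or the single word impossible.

key: heading stays N — the single command does not turn
start: (3, 0) facing north
1. move(1) → (3, 1) facing north
uniquely the one of 12 1-step routes that fits.

move(1)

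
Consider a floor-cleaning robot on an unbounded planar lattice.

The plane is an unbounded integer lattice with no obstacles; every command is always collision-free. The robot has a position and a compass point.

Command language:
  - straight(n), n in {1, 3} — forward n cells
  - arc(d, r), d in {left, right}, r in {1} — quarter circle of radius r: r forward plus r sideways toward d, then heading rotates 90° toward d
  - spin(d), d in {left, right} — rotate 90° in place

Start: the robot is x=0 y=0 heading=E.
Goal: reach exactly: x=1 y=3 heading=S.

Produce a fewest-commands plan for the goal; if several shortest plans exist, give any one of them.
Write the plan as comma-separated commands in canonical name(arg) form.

straight(1), arc(left, 1), straight(1), arc(left, 1), spin(left)

start: x=0 y=0 heading=E
1. straight(1) → x=1 y=0 heading=E
2. arc(left, 1) → x=2 y=1 heading=N
3. straight(1) → x=2 y=2 heading=N
4. arc(left, 1) → x=1 y=3 heading=W
5. spin(left) → x=1 y=3 heading=S
shorter routes all fall short; 5 is best.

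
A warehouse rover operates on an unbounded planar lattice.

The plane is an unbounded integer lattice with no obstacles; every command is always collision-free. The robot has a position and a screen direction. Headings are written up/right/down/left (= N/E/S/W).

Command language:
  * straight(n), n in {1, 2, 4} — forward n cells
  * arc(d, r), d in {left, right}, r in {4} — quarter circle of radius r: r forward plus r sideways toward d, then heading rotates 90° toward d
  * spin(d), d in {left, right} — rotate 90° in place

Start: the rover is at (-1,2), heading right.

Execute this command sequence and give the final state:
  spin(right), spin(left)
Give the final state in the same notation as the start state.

start: at (-1,2), heading right
t=1 spin(right) ⇒ at (-1,2), heading down
t=2 spin(left) ⇒ at (-1,2), heading right

at (-1,2), heading right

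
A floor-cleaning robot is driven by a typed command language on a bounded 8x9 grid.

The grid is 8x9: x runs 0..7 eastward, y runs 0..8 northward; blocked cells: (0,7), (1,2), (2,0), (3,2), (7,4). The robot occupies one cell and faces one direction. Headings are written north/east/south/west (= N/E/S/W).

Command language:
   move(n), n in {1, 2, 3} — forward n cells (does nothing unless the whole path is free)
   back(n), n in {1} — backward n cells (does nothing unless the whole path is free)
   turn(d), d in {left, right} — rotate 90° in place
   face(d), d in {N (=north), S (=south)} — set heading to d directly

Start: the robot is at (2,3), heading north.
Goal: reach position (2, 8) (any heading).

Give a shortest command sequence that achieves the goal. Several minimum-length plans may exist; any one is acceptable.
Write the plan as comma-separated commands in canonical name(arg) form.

move(3), move(2)

start: at (2,3), heading north
[1] after move(3): at (2,6), heading north
[2] after move(2): at (2,8), heading north
nothing shorter than 2 reaches the goal.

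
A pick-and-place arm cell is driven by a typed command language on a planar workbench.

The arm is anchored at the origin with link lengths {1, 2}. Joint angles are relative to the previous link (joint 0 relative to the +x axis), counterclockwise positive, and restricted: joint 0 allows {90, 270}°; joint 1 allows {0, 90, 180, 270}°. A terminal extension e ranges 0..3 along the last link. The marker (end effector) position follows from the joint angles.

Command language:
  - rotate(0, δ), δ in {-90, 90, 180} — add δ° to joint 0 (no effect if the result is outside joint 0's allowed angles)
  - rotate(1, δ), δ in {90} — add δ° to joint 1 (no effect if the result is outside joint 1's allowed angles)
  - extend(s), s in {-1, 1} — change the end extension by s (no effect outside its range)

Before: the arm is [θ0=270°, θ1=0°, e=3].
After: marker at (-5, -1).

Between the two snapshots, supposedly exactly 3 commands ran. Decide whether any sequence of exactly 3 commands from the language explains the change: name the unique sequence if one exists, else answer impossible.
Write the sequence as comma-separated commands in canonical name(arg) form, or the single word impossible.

initial: [θ0=270°, θ1=0°, e=3]
t=1 rotate(1, 90) ⇒ [θ0=270°, θ1=90°, e=3]
t=2 rotate(1, 90) ⇒ [θ0=270°, θ1=180°, e=3]
t=3 rotate(1, 90) ⇒ [θ0=270°, θ1=270°, e=3]
uniquely the one of 216 3-step routes that fits.

rotate(1, 90), rotate(1, 90), rotate(1, 90)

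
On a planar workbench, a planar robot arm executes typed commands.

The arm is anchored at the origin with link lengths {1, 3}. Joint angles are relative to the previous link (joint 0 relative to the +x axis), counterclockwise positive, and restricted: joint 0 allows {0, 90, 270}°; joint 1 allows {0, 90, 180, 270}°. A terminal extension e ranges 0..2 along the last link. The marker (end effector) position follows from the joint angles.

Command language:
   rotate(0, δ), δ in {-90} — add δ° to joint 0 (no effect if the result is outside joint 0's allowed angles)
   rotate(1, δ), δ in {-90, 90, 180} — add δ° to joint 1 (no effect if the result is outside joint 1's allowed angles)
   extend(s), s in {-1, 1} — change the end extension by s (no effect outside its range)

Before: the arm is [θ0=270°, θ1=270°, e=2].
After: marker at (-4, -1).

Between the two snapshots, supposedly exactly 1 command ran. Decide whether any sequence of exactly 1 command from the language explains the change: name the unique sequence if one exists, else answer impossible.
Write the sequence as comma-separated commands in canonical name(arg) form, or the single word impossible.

extend(-1)

from: [θ0=270°, θ1=270°, e=2]
step 1 (extend(-1)): [θ0=270°, θ1=270°, e=1]
uniquely the one of 6 1-step routes that fits.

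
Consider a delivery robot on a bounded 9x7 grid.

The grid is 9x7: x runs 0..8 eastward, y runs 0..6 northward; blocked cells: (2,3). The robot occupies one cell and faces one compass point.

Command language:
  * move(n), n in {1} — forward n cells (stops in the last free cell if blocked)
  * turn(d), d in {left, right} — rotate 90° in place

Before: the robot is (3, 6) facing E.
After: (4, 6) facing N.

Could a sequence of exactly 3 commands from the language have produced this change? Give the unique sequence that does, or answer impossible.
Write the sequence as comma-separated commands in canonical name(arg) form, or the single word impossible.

move(1), turn(left), move(1)

key: the second move(1) runs into the grid edge before its full distance
begin: (3, 6) facing E
step 1 (move(1)): (4, 6) facing E
step 2 (turn(left)): (4, 6) facing N
step 3 (move(1)): (4, 6) facing N
no other 3-command option fits: unique.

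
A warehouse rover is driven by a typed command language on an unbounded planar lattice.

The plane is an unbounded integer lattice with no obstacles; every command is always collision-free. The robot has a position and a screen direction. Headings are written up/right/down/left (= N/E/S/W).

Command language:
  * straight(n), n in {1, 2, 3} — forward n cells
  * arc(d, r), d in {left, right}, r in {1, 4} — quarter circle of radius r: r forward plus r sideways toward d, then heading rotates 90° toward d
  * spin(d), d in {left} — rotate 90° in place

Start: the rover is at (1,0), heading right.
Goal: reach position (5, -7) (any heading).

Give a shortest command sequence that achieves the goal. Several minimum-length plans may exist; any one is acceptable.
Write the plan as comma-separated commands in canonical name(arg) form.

arc(right, 4), straight(3)

begin: at (1,0), heading right
t=1 arc(right, 4) ⇒ at (5,-4), heading down
t=2 straight(3) ⇒ at (5,-7), heading down
minimal: 2 command(s), checked below 2.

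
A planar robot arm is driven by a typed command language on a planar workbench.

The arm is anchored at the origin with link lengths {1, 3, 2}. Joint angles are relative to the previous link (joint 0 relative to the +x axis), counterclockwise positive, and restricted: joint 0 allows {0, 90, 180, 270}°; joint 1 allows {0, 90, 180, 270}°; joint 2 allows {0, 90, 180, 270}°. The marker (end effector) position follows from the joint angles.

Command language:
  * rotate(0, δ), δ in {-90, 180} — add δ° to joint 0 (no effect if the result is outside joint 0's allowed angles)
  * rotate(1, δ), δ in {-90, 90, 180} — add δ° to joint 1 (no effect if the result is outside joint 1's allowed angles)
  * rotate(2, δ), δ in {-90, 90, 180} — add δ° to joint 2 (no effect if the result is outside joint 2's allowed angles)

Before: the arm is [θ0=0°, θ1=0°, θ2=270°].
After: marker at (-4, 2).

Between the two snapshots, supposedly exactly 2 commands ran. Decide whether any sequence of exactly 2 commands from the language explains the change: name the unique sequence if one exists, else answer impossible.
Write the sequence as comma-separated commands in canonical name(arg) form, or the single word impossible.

start: [θ0=0°, θ1=0°, θ2=270°]
1. rotate(0, -90) → [θ0=270°, θ1=0°, θ2=270°]
2. rotate(0, -90) → [θ0=180°, θ1=0°, θ2=270°]
no other 2-command option fits: unique.

rotate(0, -90), rotate(0, -90)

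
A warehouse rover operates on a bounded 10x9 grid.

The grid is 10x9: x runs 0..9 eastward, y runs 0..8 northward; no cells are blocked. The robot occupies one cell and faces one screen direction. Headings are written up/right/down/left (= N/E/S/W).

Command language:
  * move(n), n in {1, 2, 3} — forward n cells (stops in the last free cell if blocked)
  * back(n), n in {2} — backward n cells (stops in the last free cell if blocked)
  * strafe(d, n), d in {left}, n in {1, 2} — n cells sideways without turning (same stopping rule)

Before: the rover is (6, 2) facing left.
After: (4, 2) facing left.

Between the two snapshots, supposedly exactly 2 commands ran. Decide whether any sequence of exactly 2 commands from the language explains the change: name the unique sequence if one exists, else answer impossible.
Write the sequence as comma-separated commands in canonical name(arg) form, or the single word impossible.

key: still facing W at the end — nothing in the sequence rotates
begin: (6, 2) facing left
[1] after move(1): (5, 2) facing left
[2] after move(1): (4, 2) facing left
uniquely the one of 36 2-step routes that fits.

move(1), move(1)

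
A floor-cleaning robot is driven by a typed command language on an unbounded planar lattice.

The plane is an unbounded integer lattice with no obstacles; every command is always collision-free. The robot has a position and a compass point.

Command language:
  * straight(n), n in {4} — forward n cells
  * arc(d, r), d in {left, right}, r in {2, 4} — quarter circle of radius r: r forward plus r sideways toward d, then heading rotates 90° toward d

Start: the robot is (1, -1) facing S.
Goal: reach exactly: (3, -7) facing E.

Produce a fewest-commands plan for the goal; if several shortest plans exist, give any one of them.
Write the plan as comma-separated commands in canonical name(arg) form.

start: (1, -1) facing S
[1] after straight(4): (1, -5) facing S
[2] after arc(left, 2): (3, -7) facing E
nothing shorter than 2 reaches the goal.

straight(4), arc(left, 2)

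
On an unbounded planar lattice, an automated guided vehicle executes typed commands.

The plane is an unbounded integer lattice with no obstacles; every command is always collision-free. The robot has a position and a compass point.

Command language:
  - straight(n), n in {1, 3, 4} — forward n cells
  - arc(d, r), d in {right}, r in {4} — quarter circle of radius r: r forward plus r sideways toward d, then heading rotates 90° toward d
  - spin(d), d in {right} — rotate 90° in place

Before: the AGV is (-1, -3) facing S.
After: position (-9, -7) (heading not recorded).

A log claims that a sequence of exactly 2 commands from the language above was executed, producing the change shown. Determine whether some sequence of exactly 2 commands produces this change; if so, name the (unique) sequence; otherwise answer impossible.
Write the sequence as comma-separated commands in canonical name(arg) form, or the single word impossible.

key: running straight(4) before arc(right, 4) would end elsewhere — order is forced
from: (-1, -3) facing S
t=1 arc(right, 4) ⇒ (-5, -7) facing W
t=2 straight(4) ⇒ (-9, -7) facing W
uniquely the one of 25 2-step routes that fits.

arc(right, 4), straight(4)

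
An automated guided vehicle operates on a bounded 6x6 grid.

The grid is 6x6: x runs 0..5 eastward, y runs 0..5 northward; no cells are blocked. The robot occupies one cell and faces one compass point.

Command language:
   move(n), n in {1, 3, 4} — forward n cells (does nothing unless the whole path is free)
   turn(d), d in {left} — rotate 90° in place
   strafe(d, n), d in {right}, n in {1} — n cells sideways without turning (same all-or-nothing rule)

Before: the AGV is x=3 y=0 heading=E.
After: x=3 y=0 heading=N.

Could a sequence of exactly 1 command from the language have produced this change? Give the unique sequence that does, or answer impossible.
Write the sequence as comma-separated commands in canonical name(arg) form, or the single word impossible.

turn(left)

key: parked at (3,0) the whole time — nothing moves the robot
start: x=3 y=0 heading=E
1. turn(left) → x=3 y=0 heading=N
no other 1-command option fits: unique.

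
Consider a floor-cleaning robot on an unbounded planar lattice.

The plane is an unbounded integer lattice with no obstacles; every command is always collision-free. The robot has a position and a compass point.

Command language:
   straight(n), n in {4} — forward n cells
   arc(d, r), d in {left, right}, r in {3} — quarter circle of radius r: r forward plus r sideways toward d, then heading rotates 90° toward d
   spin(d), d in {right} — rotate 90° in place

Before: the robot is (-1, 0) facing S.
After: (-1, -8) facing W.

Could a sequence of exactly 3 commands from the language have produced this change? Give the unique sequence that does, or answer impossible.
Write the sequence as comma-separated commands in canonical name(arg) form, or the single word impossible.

straight(4), straight(4), spin(right)

key: running spin(right) before straight(4) would end elsewhere — order is forced
start: (-1, 0) facing S
[1] after straight(4): (-1, -4) facing S
[2] after straight(4): (-1, -8) facing S
[3] after spin(right): (-1, -8) facing W
all 64 alternatives checked — unique.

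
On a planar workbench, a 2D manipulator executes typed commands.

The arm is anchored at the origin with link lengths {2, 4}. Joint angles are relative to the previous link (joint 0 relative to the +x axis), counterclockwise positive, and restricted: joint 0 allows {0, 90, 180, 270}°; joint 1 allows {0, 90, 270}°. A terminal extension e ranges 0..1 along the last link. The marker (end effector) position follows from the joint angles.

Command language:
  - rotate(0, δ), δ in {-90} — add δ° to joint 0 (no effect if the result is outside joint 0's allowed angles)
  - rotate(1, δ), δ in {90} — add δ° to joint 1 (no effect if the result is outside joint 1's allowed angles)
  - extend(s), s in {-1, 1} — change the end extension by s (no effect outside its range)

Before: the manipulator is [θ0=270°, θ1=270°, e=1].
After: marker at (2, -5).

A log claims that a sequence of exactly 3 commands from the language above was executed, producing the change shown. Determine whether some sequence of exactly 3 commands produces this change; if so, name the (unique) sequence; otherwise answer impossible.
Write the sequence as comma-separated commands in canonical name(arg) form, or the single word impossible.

start: [θ0=270°, θ1=270°, e=1]
1. rotate(0, -90) → [θ0=180°, θ1=270°, e=1]
2. rotate(0, -90) → [θ0=90°, θ1=270°, e=1]
3. rotate(0, -90) → [θ0=0°, θ1=270°, e=1]
no rival 3-sequence matches.

rotate(0, -90), rotate(0, -90), rotate(0, -90)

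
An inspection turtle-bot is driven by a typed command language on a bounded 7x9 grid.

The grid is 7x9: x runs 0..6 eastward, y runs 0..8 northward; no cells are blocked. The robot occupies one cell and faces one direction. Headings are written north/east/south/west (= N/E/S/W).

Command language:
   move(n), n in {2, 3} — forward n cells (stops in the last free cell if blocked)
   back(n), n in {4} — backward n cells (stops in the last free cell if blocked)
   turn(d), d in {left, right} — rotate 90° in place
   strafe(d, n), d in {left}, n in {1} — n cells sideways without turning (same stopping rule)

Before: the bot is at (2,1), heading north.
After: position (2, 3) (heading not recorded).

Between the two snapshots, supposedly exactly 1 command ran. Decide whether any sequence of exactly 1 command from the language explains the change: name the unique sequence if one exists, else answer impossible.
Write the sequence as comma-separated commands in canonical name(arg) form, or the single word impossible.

start: at (2,1), heading north
step 1 (move(2)): at (2,3), heading north
uniquely the one of 6 1-step routes that fits.

move(2)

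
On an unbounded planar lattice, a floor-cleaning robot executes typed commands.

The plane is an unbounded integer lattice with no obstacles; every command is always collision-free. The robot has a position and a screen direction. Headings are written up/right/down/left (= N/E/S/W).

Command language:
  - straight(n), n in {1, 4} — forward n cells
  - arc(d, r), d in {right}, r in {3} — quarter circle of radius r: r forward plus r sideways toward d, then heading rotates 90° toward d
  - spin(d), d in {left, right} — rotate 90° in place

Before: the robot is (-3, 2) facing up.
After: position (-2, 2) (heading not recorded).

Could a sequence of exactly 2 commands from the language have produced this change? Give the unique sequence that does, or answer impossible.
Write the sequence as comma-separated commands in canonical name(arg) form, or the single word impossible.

spin(right), straight(1)

key: running straight(1) before spin(right) would end elsewhere — order is forced
t0: (-3, 2) facing up
t=1 spin(right) ⇒ (-3, 2) facing right
t=2 straight(1) ⇒ (-2, 2) facing right
no other 2-command option fits: unique.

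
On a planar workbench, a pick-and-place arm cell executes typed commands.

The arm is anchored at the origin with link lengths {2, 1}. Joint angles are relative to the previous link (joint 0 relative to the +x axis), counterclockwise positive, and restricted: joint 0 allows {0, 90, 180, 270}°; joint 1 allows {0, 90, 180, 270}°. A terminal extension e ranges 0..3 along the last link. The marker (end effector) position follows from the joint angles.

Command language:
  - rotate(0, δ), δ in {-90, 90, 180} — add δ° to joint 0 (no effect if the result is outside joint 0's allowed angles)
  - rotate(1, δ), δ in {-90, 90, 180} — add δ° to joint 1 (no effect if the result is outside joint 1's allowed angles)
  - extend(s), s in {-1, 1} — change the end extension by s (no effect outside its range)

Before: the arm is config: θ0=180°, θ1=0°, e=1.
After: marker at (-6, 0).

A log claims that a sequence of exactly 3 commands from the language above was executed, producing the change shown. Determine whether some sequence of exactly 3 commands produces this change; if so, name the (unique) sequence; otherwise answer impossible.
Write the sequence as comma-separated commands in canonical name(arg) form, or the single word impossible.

extend(1), extend(1), extend(1)

initial: config: θ0=180°, θ1=0°, e=1
[1] after extend(1): config: θ0=180°, θ1=0°, e=2
[2] after extend(1): config: θ0=180°, θ1=0°, e=3
[3] after extend(1): config: θ0=180°, θ1=0°, e=3
uniquely the one of 512 3-step routes that fits.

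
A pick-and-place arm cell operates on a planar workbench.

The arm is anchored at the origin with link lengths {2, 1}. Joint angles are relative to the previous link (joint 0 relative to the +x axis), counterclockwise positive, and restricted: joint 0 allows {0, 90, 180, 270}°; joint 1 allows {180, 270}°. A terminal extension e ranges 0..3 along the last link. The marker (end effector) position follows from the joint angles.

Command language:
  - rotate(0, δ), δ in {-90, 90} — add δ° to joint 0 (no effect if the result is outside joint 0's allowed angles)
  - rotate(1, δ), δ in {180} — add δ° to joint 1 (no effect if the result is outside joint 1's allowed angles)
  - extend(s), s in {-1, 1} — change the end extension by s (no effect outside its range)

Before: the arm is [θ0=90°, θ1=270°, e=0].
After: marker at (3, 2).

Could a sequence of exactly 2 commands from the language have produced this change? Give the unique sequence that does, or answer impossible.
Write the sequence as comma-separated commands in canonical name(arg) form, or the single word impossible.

t0: [θ0=90°, θ1=270°, e=0]
[1] after extend(1): [θ0=90°, θ1=270°, e=1]
[2] after extend(1): [θ0=90°, θ1=270°, e=2]
no rival 2-sequence matches.

extend(1), extend(1)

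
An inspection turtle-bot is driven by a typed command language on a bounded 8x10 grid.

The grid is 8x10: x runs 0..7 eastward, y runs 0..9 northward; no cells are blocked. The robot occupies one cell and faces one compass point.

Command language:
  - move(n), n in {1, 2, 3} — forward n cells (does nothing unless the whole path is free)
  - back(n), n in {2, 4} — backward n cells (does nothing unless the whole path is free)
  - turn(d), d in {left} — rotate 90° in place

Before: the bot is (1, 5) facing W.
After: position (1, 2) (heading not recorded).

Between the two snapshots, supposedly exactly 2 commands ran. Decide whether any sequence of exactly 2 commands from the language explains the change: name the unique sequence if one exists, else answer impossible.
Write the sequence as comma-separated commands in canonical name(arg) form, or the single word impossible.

turn(left), move(3)

key: order matters: swapping turn(left) and move(3) lands elsewhere
start: (1, 5) facing W
t=1 turn(left) ⇒ (1, 5) facing S
t=2 move(3) ⇒ (1, 2) facing S
no other 2-command option fits: unique.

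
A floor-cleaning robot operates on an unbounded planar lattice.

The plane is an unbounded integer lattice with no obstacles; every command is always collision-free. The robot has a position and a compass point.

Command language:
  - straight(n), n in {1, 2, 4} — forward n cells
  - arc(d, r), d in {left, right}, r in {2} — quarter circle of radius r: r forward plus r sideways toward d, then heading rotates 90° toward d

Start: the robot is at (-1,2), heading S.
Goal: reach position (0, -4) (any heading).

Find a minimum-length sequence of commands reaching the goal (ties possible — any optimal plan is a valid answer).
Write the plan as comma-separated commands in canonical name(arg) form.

arc(left, 2), arc(right, 2), arc(right, 2), straight(1)

start: at (-1,2), heading S
step 1 (arc(left, 2)): at (1,0), heading E
step 2 (arc(right, 2)): at (3,-2), heading S
step 3 (arc(right, 2)): at (1,-4), heading W
step 4 (straight(1)): at (0,-4), heading W
minimal: 4 command(s), checked below 4.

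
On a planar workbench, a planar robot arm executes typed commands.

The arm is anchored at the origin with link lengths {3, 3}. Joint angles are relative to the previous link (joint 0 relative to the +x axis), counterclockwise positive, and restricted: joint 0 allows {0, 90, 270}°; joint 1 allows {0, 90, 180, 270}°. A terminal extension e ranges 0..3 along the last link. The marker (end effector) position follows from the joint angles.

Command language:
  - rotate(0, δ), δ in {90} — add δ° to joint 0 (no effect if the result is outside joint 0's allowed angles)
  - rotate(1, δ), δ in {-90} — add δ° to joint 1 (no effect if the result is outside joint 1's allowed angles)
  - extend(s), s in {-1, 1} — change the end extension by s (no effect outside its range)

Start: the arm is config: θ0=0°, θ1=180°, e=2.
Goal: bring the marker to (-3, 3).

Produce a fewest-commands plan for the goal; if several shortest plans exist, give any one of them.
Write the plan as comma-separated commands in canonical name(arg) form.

rotate(0, 90), extend(-1), extend(-1), rotate(1, -90)

start: config: θ0=0°, θ1=180°, e=2
[1] after rotate(0, 90): config: θ0=90°, θ1=180°, e=2
[2] after extend(-1): config: θ0=90°, θ1=180°, e=1
[3] after extend(-1): config: θ0=90°, θ1=180°, e=0
[4] after rotate(1, -90): config: θ0=90°, θ1=90°, e=0
no 3-step plan works, so 4 is optimal.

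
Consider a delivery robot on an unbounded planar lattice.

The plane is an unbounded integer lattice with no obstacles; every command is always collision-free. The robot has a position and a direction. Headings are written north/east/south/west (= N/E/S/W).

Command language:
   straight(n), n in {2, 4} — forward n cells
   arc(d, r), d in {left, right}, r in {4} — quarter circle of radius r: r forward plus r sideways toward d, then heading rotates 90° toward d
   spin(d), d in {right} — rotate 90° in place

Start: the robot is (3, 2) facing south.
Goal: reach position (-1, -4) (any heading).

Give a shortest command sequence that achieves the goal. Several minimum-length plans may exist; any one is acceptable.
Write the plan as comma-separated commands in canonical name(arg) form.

start: (3, 2) facing south
t=1 straight(2) ⇒ (3, 0) facing south
t=2 arc(right, 4) ⇒ (-1, -4) facing west
minimal: 2 command(s), checked below 2.

straight(2), arc(right, 4)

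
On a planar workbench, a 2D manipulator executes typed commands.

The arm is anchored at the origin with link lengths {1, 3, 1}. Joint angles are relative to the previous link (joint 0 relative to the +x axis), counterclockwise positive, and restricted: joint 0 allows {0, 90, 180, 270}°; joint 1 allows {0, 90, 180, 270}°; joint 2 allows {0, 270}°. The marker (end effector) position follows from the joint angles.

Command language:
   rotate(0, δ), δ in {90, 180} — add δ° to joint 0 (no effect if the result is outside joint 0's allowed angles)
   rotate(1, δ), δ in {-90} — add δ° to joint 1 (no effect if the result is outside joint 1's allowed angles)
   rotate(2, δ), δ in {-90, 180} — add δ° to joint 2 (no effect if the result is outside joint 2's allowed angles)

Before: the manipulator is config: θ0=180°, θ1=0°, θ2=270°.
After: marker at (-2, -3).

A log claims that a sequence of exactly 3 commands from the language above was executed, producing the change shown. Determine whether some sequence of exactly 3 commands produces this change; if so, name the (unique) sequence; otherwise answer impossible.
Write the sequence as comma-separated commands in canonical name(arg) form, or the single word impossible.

rotate(1, -90), rotate(1, -90), rotate(1, -90)

from: config: θ0=180°, θ1=0°, θ2=270°
[1] after rotate(1, -90): config: θ0=180°, θ1=270°, θ2=270°
[2] after rotate(1, -90): config: θ0=180°, θ1=180°, θ2=270°
[3] after rotate(1, -90): config: θ0=180°, θ1=90°, θ2=270°
no other 3-command option fits: unique.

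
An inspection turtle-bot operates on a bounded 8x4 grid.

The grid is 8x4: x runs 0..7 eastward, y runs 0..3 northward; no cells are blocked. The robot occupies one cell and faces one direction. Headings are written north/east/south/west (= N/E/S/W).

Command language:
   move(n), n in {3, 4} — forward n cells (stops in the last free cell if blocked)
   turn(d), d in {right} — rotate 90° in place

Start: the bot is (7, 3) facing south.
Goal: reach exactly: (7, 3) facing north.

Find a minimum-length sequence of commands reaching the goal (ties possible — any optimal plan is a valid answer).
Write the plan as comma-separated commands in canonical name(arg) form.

turn(right), turn(right)

start: (7, 3) facing south
t=1 turn(right) ⇒ (7, 3) facing west
t=2 turn(right) ⇒ (7, 3) facing north
nothing shorter than 2 reaches the goal.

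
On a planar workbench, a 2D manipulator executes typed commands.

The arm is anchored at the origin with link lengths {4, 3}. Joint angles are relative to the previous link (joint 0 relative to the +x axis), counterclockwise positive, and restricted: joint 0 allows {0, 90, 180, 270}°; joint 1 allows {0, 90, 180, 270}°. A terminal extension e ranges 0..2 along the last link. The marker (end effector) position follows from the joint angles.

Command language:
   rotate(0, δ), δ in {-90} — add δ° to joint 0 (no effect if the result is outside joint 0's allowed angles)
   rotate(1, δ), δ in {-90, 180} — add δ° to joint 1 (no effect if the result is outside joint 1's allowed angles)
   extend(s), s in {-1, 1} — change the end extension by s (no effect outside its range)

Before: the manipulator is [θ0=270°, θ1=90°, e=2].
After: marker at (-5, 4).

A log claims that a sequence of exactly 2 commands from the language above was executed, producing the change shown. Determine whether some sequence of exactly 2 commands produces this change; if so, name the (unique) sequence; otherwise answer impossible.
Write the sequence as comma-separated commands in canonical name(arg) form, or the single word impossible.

initial: [θ0=270°, θ1=90°, e=2]
[1] after rotate(0, -90): [θ0=180°, θ1=90°, e=2]
[2] after rotate(0, -90): [θ0=90°, θ1=90°, e=2]
uniquely the one of 25 2-step routes that fits.

rotate(0, -90), rotate(0, -90)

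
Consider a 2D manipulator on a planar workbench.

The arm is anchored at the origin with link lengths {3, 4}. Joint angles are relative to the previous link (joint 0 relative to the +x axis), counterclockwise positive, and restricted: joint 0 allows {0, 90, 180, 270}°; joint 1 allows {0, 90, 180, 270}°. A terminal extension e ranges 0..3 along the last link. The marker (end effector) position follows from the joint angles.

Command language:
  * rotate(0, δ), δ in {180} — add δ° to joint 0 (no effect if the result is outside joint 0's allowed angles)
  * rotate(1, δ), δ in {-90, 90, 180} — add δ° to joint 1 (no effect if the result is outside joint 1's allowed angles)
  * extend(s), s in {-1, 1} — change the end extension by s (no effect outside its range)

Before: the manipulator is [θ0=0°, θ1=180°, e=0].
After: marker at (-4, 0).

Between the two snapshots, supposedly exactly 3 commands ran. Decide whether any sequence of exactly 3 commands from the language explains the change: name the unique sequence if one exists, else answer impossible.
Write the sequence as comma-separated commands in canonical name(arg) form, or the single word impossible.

extend(1), extend(1), extend(1)

t0: [θ0=0°, θ1=180°, e=0]
1. extend(1) → [θ0=0°, θ1=180°, e=1]
2. extend(1) → [θ0=0°, θ1=180°, e=2]
3. extend(1) → [θ0=0°, θ1=180°, e=3]
all 216 alternatives checked — unique.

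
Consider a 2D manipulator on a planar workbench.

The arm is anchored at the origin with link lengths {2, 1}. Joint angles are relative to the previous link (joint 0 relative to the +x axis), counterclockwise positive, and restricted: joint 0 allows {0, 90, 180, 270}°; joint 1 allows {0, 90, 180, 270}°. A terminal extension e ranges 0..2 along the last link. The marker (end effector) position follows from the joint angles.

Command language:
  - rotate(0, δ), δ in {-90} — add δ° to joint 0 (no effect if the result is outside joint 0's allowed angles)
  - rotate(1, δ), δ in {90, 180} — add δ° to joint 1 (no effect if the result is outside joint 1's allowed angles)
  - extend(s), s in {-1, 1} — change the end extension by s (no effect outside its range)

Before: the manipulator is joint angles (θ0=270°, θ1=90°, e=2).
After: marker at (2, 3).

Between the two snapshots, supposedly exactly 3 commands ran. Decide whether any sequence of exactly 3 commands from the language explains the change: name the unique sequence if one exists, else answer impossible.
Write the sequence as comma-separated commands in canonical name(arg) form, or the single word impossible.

rotate(0, -90), rotate(0, -90), rotate(0, -90)

t0: joint angles (θ0=270°, θ1=90°, e=2)
1. rotate(0, -90) → joint angles (θ0=180°, θ1=90°, e=2)
2. rotate(0, -90) → joint angles (θ0=90°, θ1=90°, e=2)
3. rotate(0, -90) → joint angles (θ0=0°, θ1=90°, e=2)
uniquely the one of 125 3-step routes that fits.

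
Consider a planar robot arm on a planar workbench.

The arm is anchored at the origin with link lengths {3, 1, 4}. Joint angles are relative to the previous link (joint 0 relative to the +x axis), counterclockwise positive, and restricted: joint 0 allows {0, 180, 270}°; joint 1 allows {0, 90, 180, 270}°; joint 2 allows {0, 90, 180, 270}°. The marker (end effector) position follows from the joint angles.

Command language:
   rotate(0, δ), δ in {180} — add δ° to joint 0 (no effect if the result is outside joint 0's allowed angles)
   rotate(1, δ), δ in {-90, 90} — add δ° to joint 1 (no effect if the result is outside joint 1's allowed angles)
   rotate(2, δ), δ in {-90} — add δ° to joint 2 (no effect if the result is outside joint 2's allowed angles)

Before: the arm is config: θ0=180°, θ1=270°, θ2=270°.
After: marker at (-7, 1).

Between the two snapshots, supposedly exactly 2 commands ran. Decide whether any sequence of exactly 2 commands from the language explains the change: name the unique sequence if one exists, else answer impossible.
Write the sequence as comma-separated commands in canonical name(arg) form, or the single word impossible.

rotate(2, -90), rotate(2, -90)

from: config: θ0=180°, θ1=270°, θ2=270°
1. rotate(2, -90) → config: θ0=180°, θ1=270°, θ2=180°
2. rotate(2, -90) → config: θ0=180°, θ1=270°, θ2=90°
uniquely the one of 16 2-step routes that fits.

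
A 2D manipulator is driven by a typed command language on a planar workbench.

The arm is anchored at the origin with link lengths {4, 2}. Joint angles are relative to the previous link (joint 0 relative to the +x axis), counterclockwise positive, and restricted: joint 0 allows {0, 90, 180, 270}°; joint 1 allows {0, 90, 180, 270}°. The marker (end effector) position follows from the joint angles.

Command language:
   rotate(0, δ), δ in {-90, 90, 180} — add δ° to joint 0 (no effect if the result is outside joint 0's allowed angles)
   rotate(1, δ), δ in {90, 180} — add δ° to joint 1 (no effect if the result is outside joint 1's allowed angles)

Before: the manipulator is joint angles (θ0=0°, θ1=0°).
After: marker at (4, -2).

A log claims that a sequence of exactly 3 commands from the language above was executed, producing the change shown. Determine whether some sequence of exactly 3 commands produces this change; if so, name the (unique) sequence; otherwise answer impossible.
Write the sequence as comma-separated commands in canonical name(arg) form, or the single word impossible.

rotate(1, 90), rotate(1, 90), rotate(1, 90)

start: joint angles (θ0=0°, θ1=0°)
step 1 (rotate(1, 90)): joint angles (θ0=0°, θ1=90°)
step 2 (rotate(1, 90)): joint angles (θ0=0°, θ1=180°)
step 3 (rotate(1, 90)): joint angles (θ0=0°, θ1=270°)
all 125 alternatives checked — unique.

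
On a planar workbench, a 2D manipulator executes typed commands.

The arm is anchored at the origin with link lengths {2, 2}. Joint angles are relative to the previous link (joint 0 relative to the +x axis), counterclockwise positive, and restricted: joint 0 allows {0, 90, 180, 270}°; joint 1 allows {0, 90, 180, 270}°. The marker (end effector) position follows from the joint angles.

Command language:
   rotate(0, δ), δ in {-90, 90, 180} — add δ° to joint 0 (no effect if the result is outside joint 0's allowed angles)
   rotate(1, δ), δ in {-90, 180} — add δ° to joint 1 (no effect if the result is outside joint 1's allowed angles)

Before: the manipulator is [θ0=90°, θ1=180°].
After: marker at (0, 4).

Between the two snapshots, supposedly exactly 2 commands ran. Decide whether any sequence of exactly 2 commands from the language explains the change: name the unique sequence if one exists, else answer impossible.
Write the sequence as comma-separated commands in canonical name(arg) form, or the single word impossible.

rotate(1, -90), rotate(1, -90)

begin: [θ0=90°, θ1=180°]
step 1 (rotate(1, -90)): [θ0=90°, θ1=90°]
step 2 (rotate(1, -90)): [θ0=90°, θ1=0°]
uniquely the one of 25 2-step routes that fits.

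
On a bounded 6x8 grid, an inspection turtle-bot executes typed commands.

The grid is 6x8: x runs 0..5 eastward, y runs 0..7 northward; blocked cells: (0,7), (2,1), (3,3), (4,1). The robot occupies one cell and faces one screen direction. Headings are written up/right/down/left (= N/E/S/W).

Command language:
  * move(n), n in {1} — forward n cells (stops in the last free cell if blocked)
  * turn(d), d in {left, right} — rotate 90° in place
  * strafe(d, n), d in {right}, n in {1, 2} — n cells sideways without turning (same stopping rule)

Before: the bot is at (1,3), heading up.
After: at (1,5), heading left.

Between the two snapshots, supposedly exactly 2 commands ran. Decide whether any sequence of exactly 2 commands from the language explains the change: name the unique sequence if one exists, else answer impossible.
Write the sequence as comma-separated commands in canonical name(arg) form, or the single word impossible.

turn(left), strafe(right, 2)

key: cell and facing (now W) both changed — the 2 commands mix motion and turning
begin: at (1,3), heading up
[1] after turn(left): at (1,3), heading left
[2] after strafe(right, 2): at (1,5), heading left
no other 2-command option fits: unique.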